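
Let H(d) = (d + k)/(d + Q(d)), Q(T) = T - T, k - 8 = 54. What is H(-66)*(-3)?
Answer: -2/11 ≈ -0.18182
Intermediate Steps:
k = 62 (k = 8 + 54 = 62)
Q(T) = 0
H(d) = (62 + d)/d (H(d) = (d + 62)/(d + 0) = (62 + d)/d)
H(-66)*(-3) = ((62 - 66)/(-66))*(-3) = -1/66*(-4)*(-3) = (2/33)*(-3) = -2/11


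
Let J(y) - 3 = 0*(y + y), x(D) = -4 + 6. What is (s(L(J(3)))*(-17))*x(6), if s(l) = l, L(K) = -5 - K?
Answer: 272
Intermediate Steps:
x(D) = 2
J(y) = 3 (J(y) = 3 + 0*(y + y) = 3 + 0*(2*y) = 3 + 0 = 3)
(s(L(J(3)))*(-17))*x(6) = ((-5 - 1*3)*(-17))*2 = ((-5 - 3)*(-17))*2 = -8*(-17)*2 = 136*2 = 272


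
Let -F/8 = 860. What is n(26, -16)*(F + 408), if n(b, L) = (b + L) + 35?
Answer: -291240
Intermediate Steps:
n(b, L) = 35 + L + b (n(b, L) = (L + b) + 35 = 35 + L + b)
F = -6880 (F = -8*860 = -6880)
n(26, -16)*(F + 408) = (35 - 16 + 26)*(-6880 + 408) = 45*(-6472) = -291240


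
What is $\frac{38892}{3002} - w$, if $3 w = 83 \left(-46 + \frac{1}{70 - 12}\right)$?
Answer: $\frac{111882155}{87058} \approx 1285.1$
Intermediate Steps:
$w = - \frac{73787}{58}$ ($w = \frac{83 \left(-46 + \frac{1}{70 - 12}\right)}{3} = \frac{83 \left(-46 + \frac{1}{58}\right)}{3} = \frac{83 \left(- \frac{2667}{58}\right)}{3} = \frac{1}{3} \left(- \frac{221361}{58}\right) = - \frac{73787}{58} \approx -1272.2$)
$\frac{38892}{3002} - w = \frac{38892}{3002} - - \frac{73787}{58} = 38892 \cdot \frac{1}{3002} + \frac{73787}{58} = \frac{19446}{1501} + \frac{73787}{58} = \frac{111882155}{87058}$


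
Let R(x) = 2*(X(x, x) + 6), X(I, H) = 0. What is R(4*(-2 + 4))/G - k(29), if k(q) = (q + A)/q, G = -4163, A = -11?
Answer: -75282/120727 ≈ -0.62357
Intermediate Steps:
R(x) = 12 (R(x) = 2*(0 + 6) = 2*6 = 12)
k(q) = (-11 + q)/q (k(q) = (q - 11)/q = (-11 + q)/q)
R(4*(-2 + 4))/G - k(29) = 12/(-4163) - (-11 + 29)/29 = 12*(-1/4163) - 18/29 = -12/4163 - 1*18/29 = -12/4163 - 18/29 = -75282/120727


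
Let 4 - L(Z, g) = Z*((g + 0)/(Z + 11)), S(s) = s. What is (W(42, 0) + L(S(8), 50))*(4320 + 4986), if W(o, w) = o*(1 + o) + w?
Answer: 316310940/19 ≈ 1.6648e+7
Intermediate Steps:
W(o, w) = w + o*(1 + o)
L(Z, g) = 4 - Z*g/(11 + Z) (L(Z, g) = 4 - Z*(g + 0)/(Z + 11) = 4 - Z*g/(11 + Z))
(W(42, 0) + L(S(8), 50))*(4320 + 4986) = ((42 + 0 + 42**2) + (44 + 4*8 - 1*8*50)/(11 + 8))*(4320 + 4986) = ((42 + 0 + 1764) + (44 + 32 - 400)/19)*9306 = (1806 + (1/19)*(-324))*9306 = (1806 - 324/19)*9306 = (33990/19)*9306 = 316310940/19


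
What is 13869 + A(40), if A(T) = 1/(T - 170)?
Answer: 1802969/130 ≈ 13869.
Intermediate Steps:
A(T) = 1/(-170 + T)
13869 + A(40) = 13869 + 1/(-170 + 40) = 13869 + 1/(-130) = 13869 - 1/130 = 1802969/130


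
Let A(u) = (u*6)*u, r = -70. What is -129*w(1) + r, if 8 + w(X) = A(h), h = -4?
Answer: -11422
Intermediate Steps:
A(u) = 6*u² (A(u) = (6*u)*u = 6*u²)
w(X) = 88 (w(X) = -8 + 6*(-4)² = -8 + 6*16 = -8 + 96 = 88)
-129*w(1) + r = -129*88 - 70 = -11352 - 70 = -11422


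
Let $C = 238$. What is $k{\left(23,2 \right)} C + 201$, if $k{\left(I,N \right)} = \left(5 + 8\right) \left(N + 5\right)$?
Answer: $21859$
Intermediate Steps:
$k{\left(I,N \right)} = 65 + 13 N$ ($k{\left(I,N \right)} = 13 \left(5 + N\right) = 65 + 13 N$)
$k{\left(23,2 \right)} C + 201 = \left(65 + 13 \cdot 2\right) 238 + 201 = \left(65 + 26\right) 238 + 201 = 91 \cdot 238 + 201 = 21658 + 201 = 21859$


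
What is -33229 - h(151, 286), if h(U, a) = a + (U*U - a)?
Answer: -56030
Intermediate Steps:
h(U, a) = U**2 (h(U, a) = a + (U**2 - a) = U**2)
-33229 - h(151, 286) = -33229 - 1*151**2 = -33229 - 1*22801 = -33229 - 22801 = -56030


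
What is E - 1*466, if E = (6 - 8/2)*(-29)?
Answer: -524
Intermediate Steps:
E = -58 (E = (6 - 8/2)*(-29) = (6 - 1*4)*(-29) = (6 - 4)*(-29) = 2*(-29) = -58)
E - 1*466 = -58 - 1*466 = -58 - 466 = -524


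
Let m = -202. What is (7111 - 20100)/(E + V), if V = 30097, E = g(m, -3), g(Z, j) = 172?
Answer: -12989/30269 ≈ -0.42912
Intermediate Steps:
E = 172
(7111 - 20100)/(E + V) = (7111 - 20100)/(172 + 30097) = -12989/30269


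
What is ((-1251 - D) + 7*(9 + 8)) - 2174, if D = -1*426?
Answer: -2880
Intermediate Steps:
D = -426
((-1251 - D) + 7*(9 + 8)) - 2174 = ((-1251 - 1*(-426)) + 7*(9 + 8)) - 2174 = ((-1251 + 426) + 7*17) - 2174 = (-825 + 119) - 2174 = -706 - 2174 = -2880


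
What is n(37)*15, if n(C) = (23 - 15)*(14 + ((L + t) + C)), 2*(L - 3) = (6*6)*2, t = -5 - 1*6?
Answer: 9480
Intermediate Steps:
t = -11 (t = -5 - 6 = -11)
L = 39 (L = 3 + ((6*6)*2)/2 = 3 + (36*2)/2 = 3 + (1/2)*72 = 3 + 36 = 39)
n(C) = 336 + 8*C (n(C) = (23 - 15)*(14 + ((39 - 11) + C)) = 8*(14 + (28 + C)) = 8*(42 + C) = 336 + 8*C)
n(37)*15 = (336 + 8*37)*15 = (336 + 296)*15 = 632*15 = 9480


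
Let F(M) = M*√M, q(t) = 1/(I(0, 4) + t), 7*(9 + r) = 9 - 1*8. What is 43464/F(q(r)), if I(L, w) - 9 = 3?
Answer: 956208*√154/49 ≈ 2.4217e+5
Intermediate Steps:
r = -62/7 (r = -9 + (9 - 1*8)/7 = -9 + (9 - 8)/7 = -9 + (⅐)*1 = -9 + ⅐ = -62/7 ≈ -8.8571)
I(L, w) = 12 (I(L, w) = 9 + 3 = 12)
q(t) = 1/(12 + t)
F(M) = M^(3/2)
43464/F(q(r)) = 43464/((1/(12 - 62/7))^(3/2)) = 43464/((1/(22/7))^(3/2)) = 43464/((7/22)^(3/2)) = 43464/((7*√154/484)) = 43464*(22*√154/49) = 956208*√154/49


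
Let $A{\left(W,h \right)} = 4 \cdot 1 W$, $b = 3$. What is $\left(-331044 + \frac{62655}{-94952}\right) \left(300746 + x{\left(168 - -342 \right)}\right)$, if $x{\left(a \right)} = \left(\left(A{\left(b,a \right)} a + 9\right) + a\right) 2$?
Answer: $- \frac{1233853387370379}{11869} \approx -1.0396 \cdot 10^{11}$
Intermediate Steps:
$A{\left(W,h \right)} = 4 W$
$x{\left(a \right)} = 18 + 26 a$ ($x{\left(a \right)} = \left(\left(4 \cdot 3 a + 9\right) + a\right) 2 = \left(\left(12 a + 9\right) + a\right) 2 = \left(\left(9 + 12 a\right) + a\right) 2 = \left(9 + 13 a\right) 2 = 18 + 26 a$)
$\left(-331044 + \frac{62655}{-94952}\right) \left(300746 + x{\left(168 - -342 \right)}\right) = \left(-331044 + \frac{62655}{-94952}\right) \left(300746 + \left(18 + 26 \left(168 - -342\right)\right)\right) = \left(-331044 + 62655 \left(- \frac{1}{94952}\right)\right) \left(300746 + \left(18 + 26 \left(168 + 342\right)\right)\right) = \left(-331044 - \frac{62655}{94952}\right) \left(300746 + \left(18 + 26 \cdot 510\right)\right) = - \frac{31433352543 \left(300746 + \left(18 + 13260\right)\right)}{94952} = - \frac{31433352543 \left(300746 + 13278\right)}{94952} = \left(- \frac{31433352543}{94952}\right) 314024 = - \frac{1233853387370379}{11869}$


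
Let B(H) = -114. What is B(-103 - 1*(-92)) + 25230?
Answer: 25116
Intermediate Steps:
B(-103 - 1*(-92)) + 25230 = -114 + 25230 = 25116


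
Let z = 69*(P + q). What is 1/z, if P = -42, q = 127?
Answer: 1/5865 ≈ 0.00017050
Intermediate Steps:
z = 5865 (z = 69*(-42 + 127) = 69*85 = 5865)
1/z = 1/5865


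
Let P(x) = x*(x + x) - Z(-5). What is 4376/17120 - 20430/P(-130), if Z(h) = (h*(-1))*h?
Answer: -336239/965140 ≈ -0.34838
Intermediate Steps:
Z(h) = -h**2 (Z(h) = (-h)*h = -h**2)
P(x) = 25 + 2*x**2 (P(x) = x*(x + x) - (-1)*(-5)**2 = x*(2*x) - (-1)*25 = 2*x**2 - 1*(-25) = 2*x**2 + 25 = 25 + 2*x**2)
4376/17120 - 20430/P(-130) = 4376/17120 - 20430/(25 + 2*(-130)**2) = 4376*(1/17120) - 20430/(25 + 2*16900) = 547/2140 - 20430/(25 + 33800) = 547/2140 - 20430/33825 = 547/2140 - 20430*1/33825 = 547/2140 - 1362/2255 = -336239/965140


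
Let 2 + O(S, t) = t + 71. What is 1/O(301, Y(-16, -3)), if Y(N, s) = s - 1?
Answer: 1/65 ≈ 0.015385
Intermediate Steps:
Y(N, s) = -1 + s
O(S, t) = 69 + t (O(S, t) = -2 + (t + 71) = -2 + (71 + t) = 69 + t)
1/O(301, Y(-16, -3)) = 1/(69 + (-1 - 3)) = 1/(69 - 4) = 1/65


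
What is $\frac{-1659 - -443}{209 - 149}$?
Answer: $- \frac{304}{15} \approx -20.267$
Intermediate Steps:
$\frac{-1659 - -443}{209 - 149} = \frac{-1659 + 443}{60} = \left(-1216\right) \frac{1}{60} = - \frac{304}{15}$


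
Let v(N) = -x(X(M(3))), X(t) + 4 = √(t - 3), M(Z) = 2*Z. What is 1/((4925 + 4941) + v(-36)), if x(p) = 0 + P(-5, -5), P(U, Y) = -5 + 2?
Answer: 1/9869 ≈ 0.00010133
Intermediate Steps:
P(U, Y) = -3
X(t) = -4 + √(-3 + t) (X(t) = -4 + √(t - 3) = -4 + √(-3 + t))
x(p) = -3 (x(p) = 0 - 3 = -3)
v(N) = 3 (v(N) = -1*(-3) = 3)
1/((4925 + 4941) + v(-36)) = 1/((4925 + 4941) + 3) = 1/(9866 + 3) = 1/9869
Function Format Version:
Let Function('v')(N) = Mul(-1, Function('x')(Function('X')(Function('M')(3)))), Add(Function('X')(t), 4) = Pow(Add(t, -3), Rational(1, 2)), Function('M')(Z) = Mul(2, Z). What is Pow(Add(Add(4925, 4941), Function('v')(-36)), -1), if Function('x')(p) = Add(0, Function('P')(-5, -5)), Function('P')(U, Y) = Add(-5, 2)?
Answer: Rational(1, 9869) ≈ 0.00010133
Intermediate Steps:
Function('P')(U, Y) = -3
Function('X')(t) = Add(-4, Pow(Add(-3, t), Rational(1, 2))) (Function('X')(t) = Add(-4, Pow(Add(t, -3), Rational(1, 2))) = Add(-4, Pow(Add(-3, t), Rational(1, 2))))
Function('x')(p) = -3 (Function('x')(p) = Add(0, -3) = -3)
Function('v')(N) = 3 (Function('v')(N) = Mul(-1, -3) = 3)
Pow(Add(Add(4925, 4941), Function('v')(-36)), -1) = Pow(Add(Add(4925, 4941), 3), -1) = Pow(Add(9866, 3), -1) = Pow(9869, -1) = Rational(1, 9869)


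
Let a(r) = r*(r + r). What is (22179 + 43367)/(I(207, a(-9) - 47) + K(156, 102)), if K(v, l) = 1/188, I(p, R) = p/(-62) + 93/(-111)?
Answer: -14134077256/899467 ≈ -15714.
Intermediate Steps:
a(r) = 2*r² (a(r) = r*(2*r) = 2*r²)
I(p, R) = -31/37 - p/62 (I(p, R) = p*(-1/62) + 93*(-1/111) = -p/62 - 31/37 = -31/37 - p/62)
K(v, l) = 1/188
(22179 + 43367)/(I(207, a(-9) - 47) + K(156, 102)) = (22179 + 43367)/((-31/37 - 1/62*207) + 1/188) = 65546/((-31/37 - 207/62) + 1/188) = 65546/(-9581/2294 + 1/188) = 65546/(-899467/215636) = 65546*(-215636/899467) = -14134077256/899467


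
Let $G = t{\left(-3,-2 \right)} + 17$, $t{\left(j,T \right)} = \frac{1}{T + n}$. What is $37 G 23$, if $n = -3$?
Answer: $\frac{71484}{5} \approx 14297.0$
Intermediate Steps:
$t{\left(j,T \right)} = \frac{1}{-3 + T}$ ($t{\left(j,T \right)} = \frac{1}{T - 3} = \frac{1}{-3 + T}$)
$G = \frac{84}{5}$ ($G = \frac{1}{-3 - 2} + 17 = \frac{1}{-5} + 17 = - \frac{1}{5} + 17 = \frac{84}{5} \approx 16.8$)
$37 G 23 = 37 \cdot \frac{84}{5} \cdot 23 = \frac{3108}{5} \cdot 23 = \frac{71484}{5}$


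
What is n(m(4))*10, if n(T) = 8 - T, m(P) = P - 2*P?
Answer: 120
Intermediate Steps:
m(P) = -P
n(m(4))*10 = (8 - (-1)*4)*10 = (8 - 1*(-4))*10 = (8 + 4)*10 = 12*10 = 120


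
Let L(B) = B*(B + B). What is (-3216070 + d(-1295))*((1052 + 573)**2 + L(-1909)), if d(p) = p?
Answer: -31945818732255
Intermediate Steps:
L(B) = 2*B**2 (L(B) = B*(2*B) = 2*B**2)
(-3216070 + d(-1295))*((1052 + 573)**2 + L(-1909)) = (-3216070 - 1295)*((1052 + 573)**2 + 2*(-1909)**2) = -3217365*(1625**2 + 2*3644281) = -3217365*(2640625 + 7288562) = -3217365*9929187 = -31945818732255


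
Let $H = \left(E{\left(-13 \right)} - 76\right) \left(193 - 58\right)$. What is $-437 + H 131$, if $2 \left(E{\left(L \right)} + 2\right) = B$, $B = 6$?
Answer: $-1326812$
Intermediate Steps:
$E{\left(L \right)} = 1$ ($E{\left(L \right)} = -2 + \frac{1}{2} \cdot 6 = -2 + 3 = 1$)
$H = -10125$ ($H = \left(1 - 76\right) \left(193 - 58\right) = \left(-75\right) 135 = -10125$)
$-437 + H 131 = -437 - 1326375 = -1326812$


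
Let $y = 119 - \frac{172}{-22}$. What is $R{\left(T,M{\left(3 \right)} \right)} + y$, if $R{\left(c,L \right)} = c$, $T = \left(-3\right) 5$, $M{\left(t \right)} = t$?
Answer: $\frac{1230}{11} \approx 111.82$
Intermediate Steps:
$T = -15$
$y = \frac{1395}{11}$ ($y = 119 - 172 \left(- \frac{1}{22}\right) = 119 - - \frac{86}{11} = 119 + \frac{86}{11} = \frac{1395}{11} \approx 126.82$)
$R{\left(T,M{\left(3 \right)} \right)} + y = -15 + \frac{1395}{11} = \frac{1230}{11}$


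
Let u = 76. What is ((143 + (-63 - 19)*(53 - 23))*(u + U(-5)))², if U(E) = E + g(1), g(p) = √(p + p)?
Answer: 27073290027 + 762325438*√2 ≈ 2.8151e+10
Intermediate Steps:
g(p) = √2*√p (g(p) = √(2*p) = √2*√p)
U(E) = E + √2 (U(E) = E + √2*√1 = E + √2*1 = E + √2)
((143 + (-63 - 19)*(53 - 23))*(u + U(-5)))² = ((143 + (-63 - 19)*(53 - 23))*(76 + (-5 + √2)))² = ((143 - 82*30)*(71 + √2))² = ((143 - 2460)*(71 + √2))² = (-2317*(71 + √2))² = (-164507 - 2317*√2)²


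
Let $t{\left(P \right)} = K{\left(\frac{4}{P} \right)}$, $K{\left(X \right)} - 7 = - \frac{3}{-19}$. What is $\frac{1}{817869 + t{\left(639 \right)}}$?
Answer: $\frac{19}{15539647} \approx 1.2227 \cdot 10^{-6}$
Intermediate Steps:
$K{\left(X \right)} = \frac{136}{19}$ ($K{\left(X \right)} = 7 - \frac{3}{-19} = 7 - - \frac{3}{19} = 7 + \frac{3}{19} = \frac{136}{19}$)
$t{\left(P \right)} = \frac{136}{19}$
$\frac{1}{817869 + t{\left(639 \right)}} = \frac{1}{817869 + \frac{136}{19}} = \frac{1}{\frac{15539647}{19}} = \frac{19}{15539647}$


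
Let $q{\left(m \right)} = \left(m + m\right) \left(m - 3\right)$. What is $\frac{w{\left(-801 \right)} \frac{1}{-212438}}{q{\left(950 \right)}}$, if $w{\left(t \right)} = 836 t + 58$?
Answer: $\frac{334789}{191119846700} \approx 1.7517 \cdot 10^{-6}$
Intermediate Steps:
$q{\left(m \right)} = 2 m \left(-3 + m\right)$ ($q{\left(m \right)} = 2 m \left(m - 3\right) = 2 m \left(-3 + m\right)$)
$w{\left(t \right)} = 58 + 836 t$
$\frac{w{\left(-801 \right)} \frac{1}{-212438}}{q{\left(950 \right)}} = \frac{\left(58 + 836 \left(-801\right)\right) \frac{1}{-212438}}{2 \cdot 950 \left(-3 + 950\right)} = \frac{\left(58 - 669636\right) \left(- \frac{1}{212438}\right)}{2 \cdot 950 \cdot 947} = \frac{\left(-669578\right) \left(- \frac{1}{212438}\right)}{1799300} = \frac{334789}{106219} \cdot \frac{1}{1799300} = \frac{334789}{191119846700}$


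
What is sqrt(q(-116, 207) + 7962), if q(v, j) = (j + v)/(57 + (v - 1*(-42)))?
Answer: sqrt(2299471)/17 ≈ 89.200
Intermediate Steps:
q(v, j) = (j + v)/(99 + v) (q(v, j) = (j + v)/(57 + (v + 42)) = (j + v)/(57 + (42 + v)) = (j + v)/(99 + v))
sqrt(q(-116, 207) + 7962) = sqrt((207 - 116)/(99 - 116) + 7962) = sqrt(91/(-17) + 7962) = sqrt(-1/17*91 + 7962) = sqrt(-91/17 + 7962) = sqrt(135263/17) = sqrt(2299471)/17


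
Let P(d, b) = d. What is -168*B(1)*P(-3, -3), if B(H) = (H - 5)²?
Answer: 8064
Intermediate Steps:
B(H) = (-5 + H)²
-168*B(1)*P(-3, -3) = -168*(-5 + 1)²*(-3) = -168*(-4)²*(-3) = -2688*(-3) = -168*(-48) = 8064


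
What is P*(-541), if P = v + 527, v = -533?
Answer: 3246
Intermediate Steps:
P = -6 (P = -533 + 527 = -6)
P*(-541) = -6*(-541) = 3246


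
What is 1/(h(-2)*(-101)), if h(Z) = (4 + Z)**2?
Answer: -1/404 ≈ -0.0024752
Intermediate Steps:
1/(h(-2)*(-101)) = 1/((4 - 2)**2*(-101)) = 1/(2**2*(-101)) = 1/(4*(-101)) = 1/(-404) = -1/404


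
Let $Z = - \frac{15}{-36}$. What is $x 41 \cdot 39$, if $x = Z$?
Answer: $\frac{2665}{4} \approx 666.25$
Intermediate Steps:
$Z = \frac{5}{12}$ ($Z = \left(-15\right) \left(- \frac{1}{36}\right) = \frac{5}{12} \approx 0.41667$)
$x = \frac{5}{12} \approx 0.41667$
$x 41 \cdot 39 = \frac{5}{12} \cdot 41 \cdot 39 = \frac{205}{12} \cdot 39 = \frac{2665}{4}$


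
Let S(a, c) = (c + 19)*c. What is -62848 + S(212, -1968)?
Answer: 3772784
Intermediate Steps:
S(a, c) = c*(19 + c) (S(a, c) = (19 + c)*c = c*(19 + c))
-62848 + S(212, -1968) = -62848 - 1968*(19 - 1968) = -62848 - 1968*(-1949) = -62848 + 3835632 = 3772784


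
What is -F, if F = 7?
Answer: -7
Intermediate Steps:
-F = -1*7 = -7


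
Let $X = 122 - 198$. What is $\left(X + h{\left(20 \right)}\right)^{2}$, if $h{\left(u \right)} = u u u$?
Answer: $62789776$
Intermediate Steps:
$h{\left(u \right)} = u^{3}$ ($h{\left(u \right)} = u^{2} u = u^{3}$)
$X = -76$ ($X = 122 - 198 = -76$)
$\left(X + h{\left(20 \right)}\right)^{2} = \left(-76 + 20^{3}\right)^{2} = \left(-76 + 8000\right)^{2} = 7924^{2} = 62789776$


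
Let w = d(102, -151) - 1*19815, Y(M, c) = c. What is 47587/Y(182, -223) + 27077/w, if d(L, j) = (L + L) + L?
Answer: -934412954/4350507 ≈ -214.78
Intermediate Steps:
d(L, j) = 3*L (d(L, j) = 2*L + L = 3*L)
w = -19509 (w = 3*102 - 1*19815 = 306 - 19815 = -19509)
47587/Y(182, -223) + 27077/w = 47587/(-223) + 27077/(-19509) = 47587*(-1/223) + 27077*(-1/19509) = -47587/223 - 27077/19509 = -934412954/4350507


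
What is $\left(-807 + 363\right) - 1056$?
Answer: $-1500$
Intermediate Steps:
$\left(-807 + 363\right) - 1056 = -444 - 1056 = -1500$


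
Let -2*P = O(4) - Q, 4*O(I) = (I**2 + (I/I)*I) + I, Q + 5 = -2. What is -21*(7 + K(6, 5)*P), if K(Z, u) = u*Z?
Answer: 3948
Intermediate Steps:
Q = -7 (Q = -5 - 2 = -7)
K(Z, u) = Z*u
O(I) = I/2 + I**2/4 (O(I) = ((I**2 + (I/I)*I) + I)/4 = ((I**2 + 1*I) + I)/4 = ((I**2 + I) + I)/4 = ((I + I**2) + I)/4 = (I**2 + 2*I)/4 = I/2 + I**2/4)
P = -13/2 (P = -((1/4)*4*(2 + 4) - 1*(-7))/2 = -((1/4)*4*6 + 7)/2 = -(6 + 7)/2 = -1/2*13 = -13/2 ≈ -6.5000)
-21*(7 + K(6, 5)*P) = -21*(7 + (6*5)*(-13/2)) = -21*(7 + 30*(-13/2)) = -21*(7 - 195) = -21*(-188) = 3948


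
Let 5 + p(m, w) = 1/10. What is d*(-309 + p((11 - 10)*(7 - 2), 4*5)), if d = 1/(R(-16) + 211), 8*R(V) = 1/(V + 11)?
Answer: -12556/8439 ≈ -1.4879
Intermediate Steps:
R(V) = 1/(8*(11 + V)) (R(V) = 1/(8*(V + 11)) = 1/(8*(11 + V)))
p(m, w) = -49/10 (p(m, w) = -5 + 1/10 = -5 + ⅒ = -49/10)
d = 40/8439 (d = 1/(1/(8*(11 - 16)) + 211) = 1/((⅛)/(-5) + 211) = 1/((⅛)*(-⅕) + 211) = 1/(-1/40 + 211) = 1/(8439/40) = 40/8439 ≈ 0.0047399)
d*(-309 + p((11 - 10)*(7 - 2), 4*5)) = 40*(-309 - 49/10)/8439 = (40/8439)*(-3139/10) = -12556/8439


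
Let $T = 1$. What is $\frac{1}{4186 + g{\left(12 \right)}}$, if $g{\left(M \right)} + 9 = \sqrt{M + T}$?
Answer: $\frac{4177}{17447316} - \frac{\sqrt{13}}{17447316} \approx 0.0002392$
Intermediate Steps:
$g{\left(M \right)} = -9 + \sqrt{1 + M}$ ($g{\left(M \right)} = -9 + \sqrt{M + 1} = -9 + \sqrt{1 + M}$)
$\frac{1}{4186 + g{\left(12 \right)}} = \frac{1}{4186 - \left(9 - \sqrt{1 + 12}\right)} = \frac{1}{4186 - \left(9 - \sqrt{13}\right)} = \frac{1}{4177 + \sqrt{13}}$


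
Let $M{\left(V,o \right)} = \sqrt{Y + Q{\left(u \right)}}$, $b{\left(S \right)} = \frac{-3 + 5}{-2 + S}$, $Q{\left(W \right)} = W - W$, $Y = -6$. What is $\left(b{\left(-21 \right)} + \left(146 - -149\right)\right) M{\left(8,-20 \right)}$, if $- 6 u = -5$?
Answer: $\frac{6783 i \sqrt{6}}{23} \approx 722.39 i$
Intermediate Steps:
$u = \frac{5}{6}$ ($u = \left(- \frac{1}{6}\right) \left(-5\right) = \frac{5}{6} \approx 0.83333$)
$Q{\left(W \right)} = 0$
$b{\left(S \right)} = \frac{2}{-2 + S}$
$M{\left(V,o \right)} = i \sqrt{6}$ ($M{\left(V,o \right)} = \sqrt{-6 + 0} = \sqrt{-6} = i \sqrt{6}$)
$\left(b{\left(-21 \right)} + \left(146 - -149\right)\right) M{\left(8,-20 \right)} = \left(\frac{2}{-2 - 21} + \left(146 - -149\right)\right) i \sqrt{6} = \left(\frac{2}{-23} + \left(146 + 149\right)\right) i \sqrt{6} = \left(2 \left(- \frac{1}{23}\right) + 295\right) i \sqrt{6} = \left(- \frac{2}{23} + 295\right) i \sqrt{6} = \frac{6783 i \sqrt{6}}{23}$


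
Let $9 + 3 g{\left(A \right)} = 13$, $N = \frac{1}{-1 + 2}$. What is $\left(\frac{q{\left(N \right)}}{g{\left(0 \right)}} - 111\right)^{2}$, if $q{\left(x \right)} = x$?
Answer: $\frac{194481}{16} \approx 12155.0$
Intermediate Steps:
$N = 1$ ($N = 1^{-1} = 1$)
$g{\left(A \right)} = \frac{4}{3}$ ($g{\left(A \right)} = -3 + \frac{1}{3} \cdot 13 = -3 + \frac{13}{3} = \frac{4}{3}$)
$\left(\frac{q{\left(N \right)}}{g{\left(0 \right)}} - 111\right)^{2} = \left(1 \frac{1}{\frac{4}{3}} - 111\right)^{2} = \left(1 \cdot \frac{3}{4} - 111\right)^{2} = \left(\frac{3}{4} - 111\right)^{2} = \left(- \frac{441}{4}\right)^{2} = \frac{194481}{16}$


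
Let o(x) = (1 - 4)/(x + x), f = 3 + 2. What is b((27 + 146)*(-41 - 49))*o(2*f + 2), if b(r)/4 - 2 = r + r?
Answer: 15569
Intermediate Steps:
f = 5
b(r) = 8 + 8*r (b(r) = 8 + 4*(r + r) = 8 + 4*(2*r) = 8 + 8*r)
o(x) = -3/(2*x) (o(x) = -3*1/(2*x) = -3/(2*x))
b((27 + 146)*(-41 - 49))*o(2*f + 2) = (8 + 8*((27 + 146)*(-41 - 49)))*(-3/(2*(2*5 + 2))) = (8 + 8*(173*(-90)))*(-3/(2*(10 + 2))) = (8 + 8*(-15570))*(-3/2/12) = (8 - 124560)*(-3/2*1/12) = -124552*(-⅛) = 15569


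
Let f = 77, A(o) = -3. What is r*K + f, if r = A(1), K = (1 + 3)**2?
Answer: 29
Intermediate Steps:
K = 16 (K = 4**2 = 16)
r = -3
r*K + f = -3*16 + 77 = -48 + 77 = 29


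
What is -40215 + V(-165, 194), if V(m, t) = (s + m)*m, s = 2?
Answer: -13320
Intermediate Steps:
V(m, t) = m*(2 + m) (V(m, t) = (2 + m)*m = m*(2 + m))
-40215 + V(-165, 194) = -40215 - 165*(2 - 165) = -40215 - 165*(-163) = -40215 + 26895 = -13320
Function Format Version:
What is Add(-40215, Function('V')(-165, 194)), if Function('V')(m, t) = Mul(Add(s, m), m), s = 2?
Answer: -13320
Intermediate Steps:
Function('V')(m, t) = Mul(m, Add(2, m)) (Function('V')(m, t) = Mul(Add(2, m), m) = Mul(m, Add(2, m)))
Add(-40215, Function('V')(-165, 194)) = Add(-40215, Mul(-165, Add(2, -165))) = Add(-40215, Mul(-165, -163)) = Add(-40215, 26895) = -13320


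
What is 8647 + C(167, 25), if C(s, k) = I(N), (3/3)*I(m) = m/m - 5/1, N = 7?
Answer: 8643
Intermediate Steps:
I(m) = -4 (I(m) = m/m - 5/1 = 1 - 5*1 = 1 - 5 = -4)
C(s, k) = -4
8647 + C(167, 25) = 8647 - 4 = 8643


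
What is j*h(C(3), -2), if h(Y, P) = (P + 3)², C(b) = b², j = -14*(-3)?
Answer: 42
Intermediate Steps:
j = 42
h(Y, P) = (3 + P)²
j*h(C(3), -2) = 42*(3 - 2)² = 42*1² = 42*1 = 42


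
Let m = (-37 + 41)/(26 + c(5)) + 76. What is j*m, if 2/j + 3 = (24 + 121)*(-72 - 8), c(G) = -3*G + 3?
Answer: -1068/81221 ≈ -0.013149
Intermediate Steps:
c(G) = 3 - 3*G
j = -2/11603 (j = 2/(-3 + (24 + 121)*(-72 - 8)) = 2/(-3 + 145*(-80)) = 2/(-3 - 11600) = 2/(-11603) = 2*(-1/11603) = -2/11603 ≈ -0.00017237)
m = 534/7 (m = (-37 + 41)/(26 + (3 - 3*5)) + 76 = 4/(26 + (3 - 15)) + 76 = 4/(26 - 12) + 76 = 4/14 + 76 = 4*(1/14) + 76 = 2/7 + 76 = 534/7 ≈ 76.286)
j*m = -2/11603*534/7 = -1068/81221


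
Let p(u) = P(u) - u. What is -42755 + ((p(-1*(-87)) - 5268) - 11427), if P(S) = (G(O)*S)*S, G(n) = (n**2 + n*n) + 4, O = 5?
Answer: 349189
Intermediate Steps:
G(n) = 4 + 2*n**2 (G(n) = (n**2 + n**2) + 4 = 2*n**2 + 4 = 4 + 2*n**2)
P(S) = 54*S**2 (P(S) = ((4 + 2*5**2)*S)*S = ((4 + 2*25)*S)*S = ((4 + 50)*S)*S = (54*S)*S = 54*S**2)
p(u) = -u + 54*u**2 (p(u) = 54*u**2 - u = -u + 54*u**2)
-42755 + ((p(-1*(-87)) - 5268) - 11427) = -42755 + (((-1*(-87))*(-1 + 54*(-1*(-87))) - 5268) - 11427) = -42755 + ((87*(-1 + 54*87) - 5268) - 11427) = -42755 + ((87*(-1 + 4698) - 5268) - 11427) = -42755 + ((87*4697 - 5268) - 11427) = -42755 + ((408639 - 5268) - 11427) = -42755 + (403371 - 11427) = -42755 + 391944 = 349189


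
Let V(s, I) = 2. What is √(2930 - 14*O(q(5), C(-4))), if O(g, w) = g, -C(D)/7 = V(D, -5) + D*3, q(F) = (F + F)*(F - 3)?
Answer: 5*√106 ≈ 51.478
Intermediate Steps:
q(F) = 2*F*(-3 + F) (q(F) = (2*F)*(-3 + F) = 2*F*(-3 + F))
C(D) = -14 - 21*D (C(D) = -7*(2 + D*3) = -7*(2 + 3*D) = -14 - 21*D)
√(2930 - 14*O(q(5), C(-4))) = √(2930 - 28*5*(-3 + 5)) = √(2930 - 28*5*2) = √(2930 - 14*20) = √(2930 - 280) = √2650 = 5*√106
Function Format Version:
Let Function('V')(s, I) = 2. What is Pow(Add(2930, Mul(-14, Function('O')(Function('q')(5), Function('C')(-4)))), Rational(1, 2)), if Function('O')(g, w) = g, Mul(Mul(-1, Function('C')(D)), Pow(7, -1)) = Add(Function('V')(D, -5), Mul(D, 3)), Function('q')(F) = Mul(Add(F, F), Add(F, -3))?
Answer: Mul(5, Pow(106, Rational(1, 2))) ≈ 51.478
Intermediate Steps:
Function('q')(F) = Mul(2, F, Add(-3, F)) (Function('q')(F) = Mul(Mul(2, F), Add(-3, F)) = Mul(2, F, Add(-3, F)))
Function('C')(D) = Add(-14, Mul(-21, D)) (Function('C')(D) = Mul(-7, Add(2, Mul(D, 3))) = Mul(-7, Add(2, Mul(3, D))) = Add(-14, Mul(-21, D)))
Pow(Add(2930, Mul(-14, Function('O')(Function('q')(5), Function('C')(-4)))), Rational(1, 2)) = Pow(Add(2930, Mul(-14, Mul(2, 5, Add(-3, 5)))), Rational(1, 2)) = Pow(Add(2930, Mul(-14, Mul(2, 5, 2))), Rational(1, 2)) = Pow(Add(2930, Mul(-14, 20)), Rational(1, 2)) = Pow(Add(2930, -280), Rational(1, 2)) = Pow(2650, Rational(1, 2)) = Mul(5, Pow(106, Rational(1, 2)))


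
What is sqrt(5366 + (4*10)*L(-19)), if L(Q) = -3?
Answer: sqrt(5246) ≈ 72.429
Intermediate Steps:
sqrt(5366 + (4*10)*L(-19)) = sqrt(5366 + (4*10)*(-3)) = sqrt(5366 + 40*(-3)) = sqrt(5366 - 120) = sqrt(5246)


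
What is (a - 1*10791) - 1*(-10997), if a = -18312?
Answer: -18106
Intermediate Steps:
(a - 1*10791) - 1*(-10997) = (-18312 - 1*10791) - 1*(-10997) = (-18312 - 10791) + 10997 = -29103 + 10997 = -18106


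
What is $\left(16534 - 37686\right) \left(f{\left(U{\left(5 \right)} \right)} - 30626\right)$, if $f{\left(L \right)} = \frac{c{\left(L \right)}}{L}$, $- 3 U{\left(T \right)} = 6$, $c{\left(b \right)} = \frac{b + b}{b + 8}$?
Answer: $\frac{1943382304}{3} \approx 6.4779 \cdot 10^{8}$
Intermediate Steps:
$c{\left(b \right)} = \frac{2 b}{8 + b}$
$U{\left(T \right)} = -2$ ($U{\left(T \right)} = \left(- \frac{1}{3}\right) 6 = -2$)
$f{\left(L \right)} = \frac{2}{8 + L}$ ($f{\left(L \right)} = \frac{2 L \frac{1}{8 + L}}{L} = \frac{2}{8 + L}$)
$\left(16534 - 37686\right) \left(f{\left(U{\left(5 \right)} \right)} - 30626\right) = \left(16534 - 37686\right) \left(\frac{2}{8 - 2} - 30626\right) = - 21152 \left(\frac{2}{6} - 30626\right) = - 21152 \left(2 \cdot \frac{1}{6} - 30626\right) = - 21152 \left(\frac{1}{3} - 30626\right) = \left(-21152\right) \left(- \frac{91877}{3}\right) = \frac{1943382304}{3}$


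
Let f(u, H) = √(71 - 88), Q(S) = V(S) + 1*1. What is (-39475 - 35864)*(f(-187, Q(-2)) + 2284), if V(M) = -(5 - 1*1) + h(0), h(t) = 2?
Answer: -172074276 - 75339*I*√17 ≈ -1.7207e+8 - 3.1063e+5*I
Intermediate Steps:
V(M) = -2 (V(M) = -(5 - 1*1) + 2 = -(5 - 1) + 2 = -1*4 + 2 = -4 + 2 = -2)
Q(S) = -1 (Q(S) = -2 + 1*1 = -2 + 1 = -1)
f(u, H) = I*√17 (f(u, H) = √(-17) = I*√17)
(-39475 - 35864)*(f(-187, Q(-2)) + 2284) = (-39475 - 35864)*(I*√17 + 2284) = -75339*(2284 + I*√17) = -172074276 - 75339*I*√17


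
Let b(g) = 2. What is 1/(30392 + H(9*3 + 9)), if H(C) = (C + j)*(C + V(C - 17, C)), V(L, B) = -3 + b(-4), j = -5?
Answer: 1/31477 ≈ 3.1769e-5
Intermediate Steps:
V(L, B) = -1 (V(L, B) = -3 + 2 = -1)
H(C) = (-1 + C)*(-5 + C) (H(C) = (C - 5)*(C - 1) = (-5 + C)*(-1 + C) = (-1 + C)*(-5 + C))
1/(30392 + H(9*3 + 9)) = 1/(30392 + (5 + (9*3 + 9)**2 - 6*(9*3 + 9))) = 1/(30392 + (5 + (27 + 9)**2 - 6*(27 + 9))) = 1/(30392 + (5 + 36**2 - 6*36)) = 1/(30392 + (5 + 1296 - 216)) = 1/(30392 + 1085) = 1/31477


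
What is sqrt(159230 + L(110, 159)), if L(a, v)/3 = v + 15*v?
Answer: sqrt(166862) ≈ 408.49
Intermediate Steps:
L(a, v) = 48*v (L(a, v) = 3*(v + 15*v) = 3*(16*v) = 48*v)
sqrt(159230 + L(110, 159)) = sqrt(159230 + 48*159) = sqrt(159230 + 7632) = sqrt(166862)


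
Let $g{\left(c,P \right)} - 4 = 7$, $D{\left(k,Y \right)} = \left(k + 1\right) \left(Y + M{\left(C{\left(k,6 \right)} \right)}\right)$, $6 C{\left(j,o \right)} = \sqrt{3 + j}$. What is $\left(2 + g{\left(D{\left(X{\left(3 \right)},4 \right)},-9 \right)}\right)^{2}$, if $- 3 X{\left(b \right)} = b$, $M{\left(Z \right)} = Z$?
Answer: $169$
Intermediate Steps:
$C{\left(j,o \right)} = \frac{\sqrt{3 + j}}{6}$
$X{\left(b \right)} = - \frac{b}{3}$
$D{\left(k,Y \right)} = \left(1 + k\right) \left(Y + \frac{\sqrt{3 + k}}{6}\right)$ ($D{\left(k,Y \right)} = \left(k + 1\right) \left(Y + \frac{\sqrt{3 + k}}{6}\right) = \left(1 + k\right) \left(Y + \frac{\sqrt{3 + k}}{6}\right)$)
$g{\left(c,P \right)} = 11$ ($g{\left(c,P \right)} = 4 + 7 = 11$)
$\left(2 + g{\left(D{\left(X{\left(3 \right)},4 \right)},-9 \right)}\right)^{2} = \left(2 + 11\right)^{2} = 13^{2} = 169$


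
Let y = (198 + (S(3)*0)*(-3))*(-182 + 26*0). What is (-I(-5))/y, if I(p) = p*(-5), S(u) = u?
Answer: 25/36036 ≈ 0.00069375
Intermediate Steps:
I(p) = -5*p
y = -36036 (y = (198 + (3*0)*(-3))*(-182 + 26*0) = (198 + 0*(-3))*(-182 + 0) = (198 + 0)*(-182) = 198*(-182) = -36036)
(-I(-5))/y = -(-5)*(-5)/(-36036) = -1*25*(-1/36036) = -25*(-1/36036) = 25/36036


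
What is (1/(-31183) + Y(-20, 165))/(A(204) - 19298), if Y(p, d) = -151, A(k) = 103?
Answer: 4708634/598557685 ≈ 0.0078666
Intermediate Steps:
(1/(-31183) + Y(-20, 165))/(A(204) - 19298) = (1/(-31183) - 151)/(103 - 19298) = (-1/31183 - 151)/(-19195) = -4708634/31183*(-1/19195) = 4708634/598557685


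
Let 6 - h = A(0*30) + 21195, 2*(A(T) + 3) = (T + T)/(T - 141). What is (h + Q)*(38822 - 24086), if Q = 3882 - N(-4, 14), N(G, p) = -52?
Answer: -254225472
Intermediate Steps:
A(T) = -3 + T/(-141 + T) (A(T) = -3 + ((T + T)/(T - 141))/2 = -3 + ((2*T)/(-141 + T))/2 = -3 + (2*T/(-141 + T))/2 = -3 + T/(-141 + T))
h = -21186 (h = 6 - ((423 - 0*30)/(-141 + 0*30) + 21195) = 6 - ((423 - 2*0)/(-141 + 0) + 21195) = 6 - ((423 + 0)/(-141) + 21195) = 6 - (-1/141*423 + 21195) = 6 - (-3 + 21195) = 6 - 1*21192 = 6 - 21192 = -21186)
Q = 3934 (Q = 3882 - 1*(-52) = 3882 + 52 = 3934)
(h + Q)*(38822 - 24086) = (-21186 + 3934)*(38822 - 24086) = -17252*14736 = -254225472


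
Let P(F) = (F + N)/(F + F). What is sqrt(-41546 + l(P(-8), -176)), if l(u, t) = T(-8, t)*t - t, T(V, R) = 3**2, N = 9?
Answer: I*sqrt(42954) ≈ 207.25*I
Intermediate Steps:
T(V, R) = 9
P(F) = (9 + F)/(2*F) (P(F) = (F + 9)/(F + F) = (9 + F)/((2*F)) = (9 + F)*(1/(2*F)) = (9 + F)/(2*F))
l(u, t) = 8*t (l(u, t) = 9*t - t = 8*t)
sqrt(-41546 + l(P(-8), -176)) = sqrt(-41546 + 8*(-176)) = sqrt(-41546 - 1408) = sqrt(-42954) = I*sqrt(42954)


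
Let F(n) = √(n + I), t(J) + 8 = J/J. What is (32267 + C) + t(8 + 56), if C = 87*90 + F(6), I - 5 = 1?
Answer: 40090 + 2*√3 ≈ 40093.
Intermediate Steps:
I = 6 (I = 5 + 1 = 6)
t(J) = -7 (t(J) = -8 + J/J = -8 + 1 = -7)
F(n) = √(6 + n) (F(n) = √(n + 6) = √(6 + n))
C = 7830 + 2*√3 (C = 87*90 + √(6 + 6) = 7830 + √12 = 7830 + 2*√3 ≈ 7833.5)
(32267 + C) + t(8 + 56) = (32267 + (7830 + 2*√3)) - 7 = (40097 + 2*√3) - 7 = 40090 + 2*√3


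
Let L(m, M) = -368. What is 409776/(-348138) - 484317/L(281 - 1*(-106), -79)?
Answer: 28076392363/21352464 ≈ 1314.9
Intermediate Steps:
409776/(-348138) - 484317/L(281 - 1*(-106), -79) = 409776/(-348138) - 484317/(-368) = 409776*(-1/348138) - 484317*(-1/368) = -68296/58023 + 484317/368 = 28076392363/21352464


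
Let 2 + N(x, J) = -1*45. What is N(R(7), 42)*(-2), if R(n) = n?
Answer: 94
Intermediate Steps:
N(x, J) = -47 (N(x, J) = -2 - 1*45 = -2 - 45 = -47)
N(R(7), 42)*(-2) = -47*(-2) = 94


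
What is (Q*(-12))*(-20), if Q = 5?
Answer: 1200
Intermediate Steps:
(Q*(-12))*(-20) = (5*(-12))*(-20) = -60*(-20) = 1200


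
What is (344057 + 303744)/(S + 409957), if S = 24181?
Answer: 647801/434138 ≈ 1.4922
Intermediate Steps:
(344057 + 303744)/(S + 409957) = (344057 + 303744)/(24181 + 409957) = 647801/434138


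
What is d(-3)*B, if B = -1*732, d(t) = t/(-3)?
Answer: -732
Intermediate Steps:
d(t) = -t/3 (d(t) = t*(-1/3) = -t/3)
B = -732
d(-3)*B = -1/3*(-3)*(-732) = 1*(-732) = -732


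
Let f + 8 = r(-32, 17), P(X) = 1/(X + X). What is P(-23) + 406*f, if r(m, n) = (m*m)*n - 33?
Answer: 324346091/46 ≈ 7.0510e+6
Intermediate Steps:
P(X) = 1/(2*X)
r(m, n) = -33 + n*m**2 (r(m, n) = m**2*n - 33 = n*m**2 - 33 = -33 + n*m**2)
f = 17367 (f = -8 + (-33 + 17*(-32)**2) = -8 + (-33 + 17*1024) = -8 + (-33 + 17408) = -8 + 17375 = 17367)
P(-23) + 406*f = (1/2)/(-23) + 406*17367 = (1/2)*(-1/23) + 7051002 = -1/46 + 7051002 = 324346091/46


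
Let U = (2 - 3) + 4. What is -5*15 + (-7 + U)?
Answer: -79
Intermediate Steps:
U = 3 (U = -1 + 4 = 3)
-5*15 + (-7 + U) = -5*15 + (-7 + 3) = -75 - 4 = -79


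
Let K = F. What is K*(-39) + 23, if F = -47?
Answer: 1856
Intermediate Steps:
K = -47
K*(-39) + 23 = -47*(-39) + 23 = 1833 + 23 = 1856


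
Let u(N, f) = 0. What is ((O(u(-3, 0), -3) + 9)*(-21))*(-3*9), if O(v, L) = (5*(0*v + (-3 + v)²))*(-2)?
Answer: -45927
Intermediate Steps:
O(v, L) = -10*(-3 + v)² (O(v, L) = (5*(0 + (-3 + v)²))*(-2) = (5*(-3 + v)²)*(-2) = -10*(-3 + v)²)
((O(u(-3, 0), -3) + 9)*(-21))*(-3*9) = ((-10*(-3 + 0)² + 9)*(-21))*(-3*9) = ((-10*(-3)² + 9)*(-21))*(-27) = ((-10*9 + 9)*(-21))*(-27) = ((-90 + 9)*(-21))*(-27) = -81*(-21)*(-27) = 1701*(-27) = -45927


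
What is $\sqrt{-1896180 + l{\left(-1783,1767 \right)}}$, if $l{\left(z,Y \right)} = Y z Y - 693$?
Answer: $4 i \sqrt{348058635} \approx 74625.0 i$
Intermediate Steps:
$l{\left(z,Y \right)} = -693 + z Y^{2}$ ($l{\left(z,Y \right)} = z Y^{2} - 693 = -693 + z Y^{2}$)
$\sqrt{-1896180 + l{\left(-1783,1767 \right)}} = \sqrt{-1896180 - \left(693 + 1783 \cdot 1767^{2}\right)} = \sqrt{-1896180 - 5567041980} = \sqrt{-5568938160} = 4 i \sqrt{348058635}$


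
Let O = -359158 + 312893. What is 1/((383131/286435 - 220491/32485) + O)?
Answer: -372193639/17221567121497 ≈ -2.1612e-5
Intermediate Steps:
O = -46265
1/((383131/286435 - 220491/32485) + O) = 1/((383131/286435 - 220491/32485) - 46265) = 1/(-2028413162/372193639 - 46265) = 1/(-17221567121497/372193639) = -372193639/17221567121497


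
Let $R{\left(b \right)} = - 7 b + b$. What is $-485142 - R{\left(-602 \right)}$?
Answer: $-488754$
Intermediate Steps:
$R{\left(b \right)} = - 6 b$
$-485142 - R{\left(-602 \right)} = -485142 - \left(-6\right) \left(-602\right) = -485142 - 3612 = -488754$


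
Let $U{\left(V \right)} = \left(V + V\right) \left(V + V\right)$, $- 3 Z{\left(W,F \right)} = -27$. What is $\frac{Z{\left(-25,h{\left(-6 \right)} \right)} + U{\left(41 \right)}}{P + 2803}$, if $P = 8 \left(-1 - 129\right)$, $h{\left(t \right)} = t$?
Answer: $\frac{6733}{1763} \approx 3.8191$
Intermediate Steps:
$Z{\left(W,F \right)} = 9$ ($Z{\left(W,F \right)} = \left(- \frac{1}{3}\right) \left(-27\right) = 9$)
$P = -1040$ ($P = 8 \left(-1 - 129\right) = 8 \left(-130\right) = -1040$)
$U{\left(V \right)} = 4 V^{2}$ ($U{\left(V \right)} = 2 V 2 V = 4 V^{2}$)
$\frac{Z{\left(-25,h{\left(-6 \right)} \right)} + U{\left(41 \right)}}{P + 2803} = \frac{9 + 4 \cdot 41^{2}}{-1040 + 2803} = \frac{9 + 4 \cdot 1681}{1763} = \left(9 + 6724\right) \frac{1}{1763} = 6733 \cdot \frac{1}{1763} = \frac{6733}{1763}$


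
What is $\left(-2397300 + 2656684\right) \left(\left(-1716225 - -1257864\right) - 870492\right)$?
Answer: $-344683206552$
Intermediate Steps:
$\left(-2397300 + 2656684\right) \left(\left(-1716225 - -1257864\right) - 870492\right) = 259384 \left(\left(-1716225 + 1257864\right) - 870492\right) = 259384 \left(-458361 - 870492\right) = 259384 \left(-1328853\right) = -344683206552$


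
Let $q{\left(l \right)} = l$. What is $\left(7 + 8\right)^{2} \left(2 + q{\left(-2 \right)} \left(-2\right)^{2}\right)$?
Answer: $-1350$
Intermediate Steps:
$\left(7 + 8\right)^{2} \left(2 + q{\left(-2 \right)} \left(-2\right)^{2}\right) = \left(7 + 8\right)^{2} \left(2 - 2 \left(-2\right)^{2}\right) = 15^{2} \left(2 - 8\right) = 225 \left(2 - 8\right) = 225 \left(-6\right) = -1350$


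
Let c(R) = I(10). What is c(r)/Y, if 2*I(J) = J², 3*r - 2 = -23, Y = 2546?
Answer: 25/1273 ≈ 0.019639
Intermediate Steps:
r = -7 (r = ⅔ + (⅓)*(-23) = ⅔ - 23/3 = -7)
I(J) = J²/2
c(R) = 50 (c(R) = (½)*10² = (½)*100 = 50)
c(r)/Y = 50/2546 = 50*(1/2546) = 25/1273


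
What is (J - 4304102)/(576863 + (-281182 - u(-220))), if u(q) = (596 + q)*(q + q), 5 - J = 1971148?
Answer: -6275245/461121 ≈ -13.609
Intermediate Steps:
J = -1971143 (J = 5 - 1*1971148 = 5 - 1971148 = -1971143)
u(q) = 2*q*(596 + q) (u(q) = (596 + q)*(2*q) = 2*q*(596 + q))
(J - 4304102)/(576863 + (-281182 - u(-220))) = (-1971143 - 4304102)/(576863 + (-281182 - 2*(-220)*(596 - 220))) = -6275245/(576863 + (-281182 - 2*(-220)*376)) = -6275245/(576863 + (-281182 - 1*(-165440))) = -6275245/(576863 + (-281182 + 165440)) = -6275245/(576863 - 115742) = -6275245/461121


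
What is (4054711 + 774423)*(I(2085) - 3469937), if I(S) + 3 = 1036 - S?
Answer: -16761870993526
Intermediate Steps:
I(S) = 1033 - S (I(S) = -3 + (1036 - S) = 1033 - S)
(4054711 + 774423)*(I(2085) - 3469937) = (4054711 + 774423)*((1033 - 1*2085) - 3469937) = 4829134*((1033 - 2085) - 3469937) = 4829134*(-1052 - 3469937) = 4829134*(-3470989) = -16761870993526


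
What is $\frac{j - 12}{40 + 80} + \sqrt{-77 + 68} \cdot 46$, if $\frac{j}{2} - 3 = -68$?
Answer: $- \frac{71}{60} + 138 i \approx -1.1833 + 138.0 i$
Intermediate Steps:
$j = -130$ ($j = 6 + 2 \left(-68\right) = 6 - 136 = -130$)
$\frac{j - 12}{40 + 80} + \sqrt{-77 + 68} \cdot 46 = \frac{-130 - 12}{40 + 80} + \sqrt{-77 + 68} \cdot 46 = - \frac{142}{120} + \sqrt{-9} \cdot 46 = \left(-142\right) \frac{1}{120} + 3 i 46 = - \frac{71}{60} + 138 i$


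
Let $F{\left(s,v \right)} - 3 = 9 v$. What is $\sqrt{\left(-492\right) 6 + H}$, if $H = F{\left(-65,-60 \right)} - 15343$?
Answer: $4 i \sqrt{1177} \approx 137.23 i$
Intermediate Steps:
$F{\left(s,v \right)} = 3 + 9 v$
$H = -15880$ ($H = \left(3 + 9 \left(-60\right)\right) - 15343 = \left(3 - 540\right) - 15343 = -537 - 15343 = -15880$)
$\sqrt{\left(-492\right) 6 + H} = \sqrt{\left(-492\right) 6 - 15880} = \sqrt{-2952 - 15880} = \sqrt{-18832} = 4 i \sqrt{1177}$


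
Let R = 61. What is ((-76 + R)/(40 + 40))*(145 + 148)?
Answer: -879/16 ≈ -54.938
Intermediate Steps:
((-76 + R)/(40 + 40))*(145 + 148) = ((-76 + 61)/(40 + 40))*(145 + 148) = -15/80*293 = -15*1/80*293 = -3/16*293 = -879/16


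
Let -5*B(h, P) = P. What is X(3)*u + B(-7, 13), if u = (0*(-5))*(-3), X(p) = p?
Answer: -13/5 ≈ -2.6000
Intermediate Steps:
B(h, P) = -P/5
u = 0 (u = 0*(-3) = 0)
X(3)*u + B(-7, 13) = 3*0 - ⅕*13 = 0 - 13/5 = -13/5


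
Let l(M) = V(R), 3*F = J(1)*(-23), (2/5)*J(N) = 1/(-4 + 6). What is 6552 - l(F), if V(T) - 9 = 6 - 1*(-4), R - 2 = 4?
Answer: 6533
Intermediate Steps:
J(N) = 5/4 (J(N) = 5/(2*(-4 + 6)) = (5/2)/2 = (5/2)*(1/2) = 5/4)
R = 6 (R = 2 + 4 = 6)
V(T) = 19 (V(T) = 9 + (6 - 1*(-4)) = 9 + (6 + 4) = 9 + 10 = 19)
F = -115/12 (F = ((5/4)*(-23))/3 = (1/3)*(-115/4) = -115/12 ≈ -9.5833)
l(M) = 19
6552 - l(F) = 6552 - 1*19 = 6552 - 19 = 6533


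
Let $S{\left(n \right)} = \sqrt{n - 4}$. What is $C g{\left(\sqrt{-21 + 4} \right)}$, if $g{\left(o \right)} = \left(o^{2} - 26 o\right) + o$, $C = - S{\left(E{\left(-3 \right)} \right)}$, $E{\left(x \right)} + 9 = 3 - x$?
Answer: $\sqrt{119} \left(-25 + i \sqrt{17}\right) \approx -272.72 + 44.978 i$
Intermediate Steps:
$E{\left(x \right)} = -6 - x$ ($E{\left(x \right)} = -9 - \left(-3 + x\right) = -6 - x$)
$S{\left(n \right)} = \sqrt{-4 + n}$
$C = - i \sqrt{7}$ ($C = - \sqrt{-4 - 3} = - \sqrt{-7} = - i \sqrt{7} \approx - 2.6458 i$)
$g{\left(o \right)} = o^{2} - 25 o$
$C g{\left(\sqrt{-21 + 4} \right)} = - i \sqrt{7} \sqrt{-21 + 4} \left(-25 + \sqrt{-21 + 4}\right) = - i \sqrt{7} \sqrt{-17} \left(-25 + \sqrt{-17}\right) = - i \sqrt{7} i \sqrt{17} \left(-25 + i \sqrt{17}\right) = \sqrt{119} \left(-25 + i \sqrt{17}\right)$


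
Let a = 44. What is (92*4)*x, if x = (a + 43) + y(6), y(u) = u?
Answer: 34224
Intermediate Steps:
x = 93 (x = (44 + 43) + 6 = 87 + 6 = 93)
(92*4)*x = (92*4)*93 = 368*93 = 34224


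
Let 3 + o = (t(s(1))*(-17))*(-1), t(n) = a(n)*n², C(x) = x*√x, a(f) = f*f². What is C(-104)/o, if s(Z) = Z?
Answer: -104*I*√26/7 ≈ -75.757*I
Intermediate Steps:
a(f) = f³
C(x) = x^(3/2)
t(n) = n⁵ (t(n) = n³*n² = n⁵)
o = 14 (o = -3 + (1⁵*(-17))*(-1) = -3 + (1*(-17))*(-1) = -3 - 17*(-1) = -3 + 17 = 14)
C(-104)/o = (-104)^(3/2)/14 = -208*I*√26*(1/14) = -104*I*√26/7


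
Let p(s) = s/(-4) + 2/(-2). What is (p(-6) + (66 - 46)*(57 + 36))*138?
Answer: 256749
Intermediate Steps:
p(s) = -1 - s/4 (p(s) = s*(-1/4) + 2*(-1/2) = -s/4 - 1 = -1 - s/4)
(p(-6) + (66 - 46)*(57 + 36))*138 = ((-1 - 1/4*(-6)) + (66 - 46)*(57 + 36))*138 = ((-1 + 3/2) + 20*93)*138 = (1/2 + 1860)*138 = (3721/2)*138 = 256749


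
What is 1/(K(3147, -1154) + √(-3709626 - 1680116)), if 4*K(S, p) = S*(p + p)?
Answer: -1815819/3297204030503 - I*√5389742/3297204030503 ≈ -5.5071e-7 - 7.0411e-10*I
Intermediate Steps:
K(S, p) = S*p/2 (K(S, p) = (S*(p + p))/4 = (S*(2*p))/4 = (2*S*p)/4 = S*p/2)
1/(K(3147, -1154) + √(-3709626 - 1680116)) = 1/((½)*3147*(-1154) + √(-3709626 - 1680116)) = 1/(-1815819 + √(-5389742)) = 1/(-1815819 + I*√5389742)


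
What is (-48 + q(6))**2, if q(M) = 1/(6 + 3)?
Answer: 185761/81 ≈ 2293.3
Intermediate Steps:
q(M) = 1/9
(-48 + q(6))**2 = (-48 + 1/9)**2 = (-431/9)**2 = 185761/81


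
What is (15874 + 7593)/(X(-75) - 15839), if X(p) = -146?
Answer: -23467/15985 ≈ -1.4681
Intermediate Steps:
(15874 + 7593)/(X(-75) - 15839) = (15874 + 7593)/(-146 - 15839) = 23467/(-15985) = 23467*(-1/15985) = -23467/15985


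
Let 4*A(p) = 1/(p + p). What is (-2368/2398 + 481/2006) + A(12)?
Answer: -85119883/115449312 ≈ -0.73729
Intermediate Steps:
A(p) = 1/(8*p) (A(p) = 1/(4*(p + p)) = 1/(4*((2*p))) = (1/(2*p))/4 = 1/(8*p))
(-2368/2398 + 481/2006) + A(12) = (-2368/2398 + 481/2006) + (⅛)/12 = (-2368*1/2398 + 481*(1/2006)) + (⅛)*(1/12) = (-1184/1199 + 481/2006) + 1/96 = -1798385/2405194 + 1/96 = -85119883/115449312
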